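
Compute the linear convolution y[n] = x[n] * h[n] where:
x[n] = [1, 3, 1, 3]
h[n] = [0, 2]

y[n] = sum_k x[k]*h[n-k]. Output length = len(x) + len(h) - 1 = 4 + 2 - 1 = 5.
y[0] = 1*0 = 0
y[1] = 3*0 + 1*2 = 2
y[2] = 1*0 + 3*2 = 6
y[3] = 3*0 + 1*2 = 2
y[4] = 3*2 = 6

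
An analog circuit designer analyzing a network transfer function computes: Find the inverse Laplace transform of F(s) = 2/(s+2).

Standard pair: k/(s+a) <-> k*e^(-at)*u(t)
With k=2, a=2: f(t) = 2*e^(-2t)*u(t)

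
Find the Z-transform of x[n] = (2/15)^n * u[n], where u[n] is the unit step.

The Z-transform of a^n * u[n] is z/(z-a) for |z| > |a|.
Here a = 2/15, so X(z) = z/(z - (2/15)) = 15z/(15z - 2)
ROC: |z| > 2/15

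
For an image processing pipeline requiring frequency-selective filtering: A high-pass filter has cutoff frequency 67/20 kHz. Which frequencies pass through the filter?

A high-pass filter passes all frequencies above the cutoff frequency 67/20 kHz and attenuates lower frequencies.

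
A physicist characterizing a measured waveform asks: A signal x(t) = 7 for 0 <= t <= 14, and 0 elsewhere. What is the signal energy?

Energy = integral of |x(t)|^2 dt over the signal duration
= 7^2 * 14 = 49 * 14 = 686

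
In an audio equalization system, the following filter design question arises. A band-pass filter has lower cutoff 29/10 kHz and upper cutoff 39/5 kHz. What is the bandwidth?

Bandwidth = f_high - f_low
= 39/5 kHz - 29/10 kHz = 49/10 kHz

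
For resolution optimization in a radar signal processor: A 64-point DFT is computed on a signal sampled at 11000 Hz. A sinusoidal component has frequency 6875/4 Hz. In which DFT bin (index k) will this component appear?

DFT frequency resolution = f_s/N = 11000/64 = 1375/8 Hz
Bin index k = f_signal / resolution = 6875/4 / 1375/8 = 10
The signal frequency 6875/4 Hz falls in DFT bin k = 10.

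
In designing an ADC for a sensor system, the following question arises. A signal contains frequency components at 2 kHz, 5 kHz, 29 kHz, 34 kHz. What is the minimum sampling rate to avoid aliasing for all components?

The highest frequency component is f_max = 34 kHz.
Nyquist rate = 2 * f_max = 2 * 34 kHz = 68 kHz.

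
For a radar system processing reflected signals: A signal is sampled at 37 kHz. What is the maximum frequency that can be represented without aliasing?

The maximum frequency that can be represented without aliasing
is the Nyquist frequency: f_max = f_s / 2 = 37 kHz / 2 = 37/2 kHz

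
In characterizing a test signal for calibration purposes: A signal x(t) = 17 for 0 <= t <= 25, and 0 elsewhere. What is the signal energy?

Energy = integral of |x(t)|^2 dt over the signal duration
= 17^2 * 25 = 289 * 25 = 7225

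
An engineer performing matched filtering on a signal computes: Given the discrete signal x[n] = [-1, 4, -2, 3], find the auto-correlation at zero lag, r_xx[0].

The auto-correlation at zero lag r_xx[0] equals the signal energy.
r_xx[0] = sum of x[n]^2 = (-1)^2 + 4^2 + (-2)^2 + 3^2
= 1 + 16 + 4 + 9 = 30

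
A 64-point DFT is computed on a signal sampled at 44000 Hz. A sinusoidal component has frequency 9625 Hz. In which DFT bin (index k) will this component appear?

DFT frequency resolution = f_s/N = 44000/64 = 1375/2 Hz
Bin index k = f_signal / resolution = 9625 / 1375/2 = 14
The signal frequency 9625 Hz falls in DFT bin k = 14.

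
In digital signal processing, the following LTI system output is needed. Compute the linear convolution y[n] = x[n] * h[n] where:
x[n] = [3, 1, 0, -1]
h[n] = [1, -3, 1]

y[n] = sum_k x[k]*h[n-k]. Output length = len(x) + len(h) - 1 = 4 + 3 - 1 = 6.
y[0] = 3*1 = 3
y[1] = 1*1 + 3*-3 = -8
y[2] = 0*1 + 1*-3 + 3*1 = 0
y[3] = -1*1 + 0*-3 + 1*1 = 0
y[4] = -1*-3 + 0*1 = 3
y[5] = -1*1 = -1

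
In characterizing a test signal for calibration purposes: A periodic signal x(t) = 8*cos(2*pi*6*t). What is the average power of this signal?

Average power of A*cos(wt) is A^2/2.
P = 8^2 / 2 = 64/2 = 32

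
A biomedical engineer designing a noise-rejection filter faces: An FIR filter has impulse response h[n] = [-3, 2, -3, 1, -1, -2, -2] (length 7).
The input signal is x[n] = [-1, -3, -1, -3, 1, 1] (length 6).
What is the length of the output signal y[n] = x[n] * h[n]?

For linear convolution, the output length is:
len(y) = len(x) + len(h) - 1 = 6 + 7 - 1 = 12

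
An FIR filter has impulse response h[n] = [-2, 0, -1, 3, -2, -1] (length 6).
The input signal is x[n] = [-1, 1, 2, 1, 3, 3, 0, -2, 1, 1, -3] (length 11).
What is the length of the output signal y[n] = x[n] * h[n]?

For linear convolution, the output length is:
len(y) = len(x) + len(h) - 1 = 11 + 6 - 1 = 16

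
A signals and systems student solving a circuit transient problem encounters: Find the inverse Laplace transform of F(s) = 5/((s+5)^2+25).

Standard pair: w/((s+a)^2+w^2) <-> e^(-at)*sin(wt)*u(t)
With a=5, w=5: f(t) = e^(-5t)*sin(5t)*u(t)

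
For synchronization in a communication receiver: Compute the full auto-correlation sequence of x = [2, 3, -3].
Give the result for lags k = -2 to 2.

r_xx[k] = sum_m x[m]*x[m+k], indexed from 0, for k = -2 to 2:
  r_xx[-2] = x[2]*x[0] = -6
  r_xx[-1] = x[1]*x[0] + x[2]*x[1] = -3
  r_xx[0] = x[0]*x[0] + x[1]*x[1] + x[2]*x[2] = 22
  r_xx[1] = x[0]*x[1] + x[1]*x[2] = -3
  r_xx[2] = x[0]*x[2] = -6
r_xx = [-6, -3, 22, -3, -6]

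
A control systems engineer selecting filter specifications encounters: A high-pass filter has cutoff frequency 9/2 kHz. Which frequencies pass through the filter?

A high-pass filter passes all frequencies above the cutoff frequency 9/2 kHz and attenuates lower frequencies.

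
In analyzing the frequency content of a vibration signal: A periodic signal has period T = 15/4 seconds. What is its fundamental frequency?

The fundamental frequency is the reciprocal of the period.
f = 1/T = 1/(15/4) = 4/15 Hz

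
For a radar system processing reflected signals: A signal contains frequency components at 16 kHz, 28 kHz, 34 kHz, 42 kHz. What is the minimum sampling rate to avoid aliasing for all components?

The highest frequency component is f_max = 42 kHz.
Nyquist rate = 2 * f_max = 2 * 42 kHz = 84 kHz.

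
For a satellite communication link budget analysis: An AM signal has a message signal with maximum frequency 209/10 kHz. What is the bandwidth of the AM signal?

In AM (double-sideband), the bandwidth is twice the message frequency.
BW = 2 * f_m = 2 * 209/10 kHz = 209/5 kHz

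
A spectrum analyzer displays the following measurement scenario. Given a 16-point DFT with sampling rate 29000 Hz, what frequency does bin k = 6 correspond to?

The frequency of DFT bin k is: f_k = k * f_s / N
f_6 = 6 * 29000 / 16 = 10875 Hz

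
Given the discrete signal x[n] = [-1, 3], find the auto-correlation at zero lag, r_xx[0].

The auto-correlation at zero lag r_xx[0] equals the signal energy.
r_xx[0] = sum of x[n]^2 = (-1)^2 + 3^2
= 1 + 9 = 10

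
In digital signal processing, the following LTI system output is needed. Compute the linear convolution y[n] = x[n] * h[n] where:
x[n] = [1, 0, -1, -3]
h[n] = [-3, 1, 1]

y[n] = sum_k x[k]*h[n-k]. Output length = len(x) + len(h) - 1 = 4 + 3 - 1 = 6.
y[0] = 1*-3 = -3
y[1] = 0*-3 + 1*1 = 1
y[2] = -1*-3 + 0*1 + 1*1 = 4
y[3] = -3*-3 + -1*1 + 0*1 = 8
y[4] = -3*1 + -1*1 = -4
y[5] = -3*1 = -3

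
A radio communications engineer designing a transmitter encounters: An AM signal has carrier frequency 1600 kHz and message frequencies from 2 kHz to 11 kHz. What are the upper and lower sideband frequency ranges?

Upper sideband (USB) = fc + [fm_low, fm_high] = 1600 + [2, 11] = [1602, 1611] kHz
Lower sideband (LSB) = fc - [fm_high, fm_low] = 1600 - [11, 2] = [1589, 1598] kHz
Total occupied spectrum: 1589 kHz to 1611 kHz (plus carrier at 1600 kHz)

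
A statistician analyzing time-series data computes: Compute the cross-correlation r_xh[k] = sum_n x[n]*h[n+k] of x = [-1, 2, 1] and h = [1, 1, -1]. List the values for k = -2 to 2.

Both sequences indexed from 0 and zero outside their support.
Lags with overlap: k = -2 to 2.
  r_xh[-2] = x[2]*h[0] = 1
  r_xh[-1] = x[1]*h[0] + x[2]*h[1] = 3
  r_xh[0] = x[0]*h[0] + x[1]*h[1] + x[2]*h[2] = 0
  r_xh[1] = x[0]*h[1] + x[1]*h[2] = -3
  r_xh[2] = x[0]*h[2] = 1
r_xh = [1, 3, 0, -3, 1] (for k = -2, ..., 2)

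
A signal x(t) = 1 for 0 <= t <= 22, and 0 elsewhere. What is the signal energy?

Energy = integral of |x(t)|^2 dt over the signal duration
= 1^2 * 22 = 1 * 22 = 22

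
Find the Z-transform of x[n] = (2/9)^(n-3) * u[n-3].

Time-shifting property: if X(z) = Z{x[n]}, then Z{x[n-d]} = z^(-d) * X(z)
X(z) = z/(z - 2/9) for x[n] = (2/9)^n * u[n]
Z{x[n-3]} = z^(-3) * z/(z - 2/9) = z^(-2)/(z - 2/9)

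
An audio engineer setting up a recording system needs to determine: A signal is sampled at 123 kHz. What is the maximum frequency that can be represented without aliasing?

The maximum frequency that can be represented without aliasing
is the Nyquist frequency: f_max = f_s / 2 = 123 kHz / 2 = 123/2 kHz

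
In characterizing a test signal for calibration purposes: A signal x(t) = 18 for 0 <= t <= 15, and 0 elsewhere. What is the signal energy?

Energy = integral of |x(t)|^2 dt over the signal duration
= 18^2 * 15 = 324 * 15 = 4860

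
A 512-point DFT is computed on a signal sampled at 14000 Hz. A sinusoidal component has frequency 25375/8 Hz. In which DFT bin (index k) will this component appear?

DFT frequency resolution = f_s/N = 14000/512 = 875/32 Hz
Bin index k = f_signal / resolution = 25375/8 / 875/32 = 116
The signal frequency 25375/8 Hz falls in DFT bin k = 116.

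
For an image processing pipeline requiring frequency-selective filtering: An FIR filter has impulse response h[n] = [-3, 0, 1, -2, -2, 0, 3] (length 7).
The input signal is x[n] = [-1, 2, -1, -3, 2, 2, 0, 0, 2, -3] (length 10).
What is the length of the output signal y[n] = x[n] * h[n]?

For linear convolution, the output length is:
len(y) = len(x) + len(h) - 1 = 10 + 7 - 1 = 16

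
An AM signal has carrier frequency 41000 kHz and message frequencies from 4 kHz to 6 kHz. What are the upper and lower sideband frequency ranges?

Upper sideband (USB) = fc + [fm_low, fm_high] = 41000 + [4, 6] = [41004, 41006] kHz
Lower sideband (LSB) = fc - [fm_high, fm_low] = 41000 - [6, 4] = [40994, 40996] kHz
Total occupied spectrum: 40994 kHz to 41006 kHz (plus carrier at 41000 kHz)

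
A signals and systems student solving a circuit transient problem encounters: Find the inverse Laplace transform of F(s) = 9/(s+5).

Standard pair: k/(s+a) <-> k*e^(-at)*u(t)
With k=9, a=5: f(t) = 9*e^(-5t)*u(t)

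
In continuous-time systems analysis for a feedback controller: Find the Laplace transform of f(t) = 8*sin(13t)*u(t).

Standard pair: sin(wt)*u(t) <-> w/(s^2+w^2)
With w = 13: L{8*sin(13t)*u(t)} = 104/(s^2+169)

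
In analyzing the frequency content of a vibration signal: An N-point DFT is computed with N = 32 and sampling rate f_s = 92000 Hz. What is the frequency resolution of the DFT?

DFT frequency resolution = f_s / N
= 92000 / 32 = 2875 Hz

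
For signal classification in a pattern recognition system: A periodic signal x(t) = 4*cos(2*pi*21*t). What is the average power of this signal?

Average power of A*cos(wt) is A^2/2.
P = 4^2 / 2 = 16/2 = 8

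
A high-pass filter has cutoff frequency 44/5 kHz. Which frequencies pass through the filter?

A high-pass filter passes all frequencies above the cutoff frequency 44/5 kHz and attenuates lower frequencies.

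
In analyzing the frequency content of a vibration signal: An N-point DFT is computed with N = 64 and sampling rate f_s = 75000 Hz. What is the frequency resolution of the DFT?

DFT frequency resolution = f_s / N
= 75000 / 64 = 9375/8 Hz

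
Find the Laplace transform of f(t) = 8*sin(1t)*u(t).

Standard pair: sin(wt)*u(t) <-> w/(s^2+w^2)
With w = 1: L{8*sin(1t)*u(t)} = 8/(s^2+1)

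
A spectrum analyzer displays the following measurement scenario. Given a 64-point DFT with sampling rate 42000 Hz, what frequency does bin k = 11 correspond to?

The frequency of DFT bin k is: f_k = k * f_s / N
f_11 = 11 * 42000 / 64 = 28875/4 Hz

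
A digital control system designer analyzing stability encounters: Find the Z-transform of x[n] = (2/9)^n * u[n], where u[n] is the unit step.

The Z-transform of a^n * u[n] is z/(z-a) for |z| > |a|.
Here a = 2/9, so X(z) = z/(z - (2/9)) = 9z/(9z - 2)
ROC: |z| > 2/9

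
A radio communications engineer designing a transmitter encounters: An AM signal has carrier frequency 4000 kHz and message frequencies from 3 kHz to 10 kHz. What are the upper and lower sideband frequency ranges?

Upper sideband (USB) = fc + [fm_low, fm_high] = 4000 + [3, 10] = [4003, 4010] kHz
Lower sideband (LSB) = fc - [fm_high, fm_low] = 4000 - [10, 3] = [3990, 3997] kHz
Total occupied spectrum: 3990 kHz to 4010 kHz (plus carrier at 4000 kHz)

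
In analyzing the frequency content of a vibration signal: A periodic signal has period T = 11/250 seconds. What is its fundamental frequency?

The fundamental frequency is the reciprocal of the period.
f = 1/T = 1/(11/250) = 250/11 Hz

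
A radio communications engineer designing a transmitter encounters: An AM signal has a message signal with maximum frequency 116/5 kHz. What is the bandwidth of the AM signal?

In AM (double-sideband), the bandwidth is twice the message frequency.
BW = 2 * f_m = 2 * 116/5 kHz = 232/5 kHz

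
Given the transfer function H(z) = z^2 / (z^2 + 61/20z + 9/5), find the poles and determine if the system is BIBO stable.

Poles are roots of the denominator: z^2 + 61/20z + 9/5 = 0.
Quadratic formula: z = [-(61/20) +/- sqrt((61/20)^2 - 4*(9/5))] / 2
Discriminant = 3721/400 - 36/5 = 841/400; sqrt = 29/20.
z = (-61/20 +/- 29/20) / 2 => z = -4/5 or z = -9/4.
|p1| = 9/4, |p2| = 4/5.
For BIBO stability, all poles must lie inside the unit circle (|p| < 1).
System is UNSTABLE since at least one |p| >= 1.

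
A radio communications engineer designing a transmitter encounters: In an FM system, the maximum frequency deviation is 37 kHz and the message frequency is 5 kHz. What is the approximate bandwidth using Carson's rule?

Carson's rule: BW = 2*(delta_f + f_m)
= 2*(37 + 5) kHz = 84 kHz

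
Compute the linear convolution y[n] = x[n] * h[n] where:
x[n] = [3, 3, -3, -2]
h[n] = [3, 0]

y[n] = sum_k x[k]*h[n-k]. Output length = len(x) + len(h) - 1 = 4 + 2 - 1 = 5.
y[0] = 3*3 = 9
y[1] = 3*3 + 3*0 = 9
y[2] = -3*3 + 3*0 = -9
y[3] = -2*3 + -3*0 = -6
y[4] = -2*0 = 0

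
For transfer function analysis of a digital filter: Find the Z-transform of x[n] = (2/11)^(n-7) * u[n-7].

Time-shifting property: if X(z) = Z{x[n]}, then Z{x[n-d]} = z^(-d) * X(z)
X(z) = z/(z - 2/11) for x[n] = (2/11)^n * u[n]
Z{x[n-7]} = z^(-7) * z/(z - 2/11) = z^(-6)/(z - 2/11)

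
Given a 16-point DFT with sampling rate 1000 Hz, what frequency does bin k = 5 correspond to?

The frequency of DFT bin k is: f_k = k * f_s / N
f_5 = 5 * 1000 / 16 = 625/2 Hz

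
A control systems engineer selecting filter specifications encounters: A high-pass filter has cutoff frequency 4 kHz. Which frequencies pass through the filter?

A high-pass filter passes all frequencies above the cutoff frequency 4 kHz and attenuates lower frequencies.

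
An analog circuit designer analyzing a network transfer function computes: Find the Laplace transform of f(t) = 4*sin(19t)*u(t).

Standard pair: sin(wt)*u(t) <-> w/(s^2+w^2)
With w = 19: L{4*sin(19t)*u(t)} = 76/(s^2+361)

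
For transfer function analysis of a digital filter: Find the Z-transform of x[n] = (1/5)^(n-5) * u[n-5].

Time-shifting property: if X(z) = Z{x[n]}, then Z{x[n-d]} = z^(-d) * X(z)
X(z) = z/(z - 1/5) for x[n] = (1/5)^n * u[n]
Z{x[n-5]} = z^(-5) * z/(z - 1/5) = z^(-4)/(z - 1/5)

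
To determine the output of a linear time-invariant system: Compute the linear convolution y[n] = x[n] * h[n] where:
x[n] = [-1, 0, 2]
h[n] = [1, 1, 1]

y[n] = sum_k x[k]*h[n-k]. Output length = len(x) + len(h) - 1 = 3 + 3 - 1 = 5.
y[0] = -1*1 = -1
y[1] = 0*1 + -1*1 = -1
y[2] = 2*1 + 0*1 + -1*1 = 1
y[3] = 2*1 + 0*1 = 2
y[4] = 2*1 = 2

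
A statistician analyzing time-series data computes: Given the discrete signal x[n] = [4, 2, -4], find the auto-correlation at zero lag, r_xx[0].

The auto-correlation at zero lag r_xx[0] equals the signal energy.
r_xx[0] = sum of x[n]^2 = 4^2 + 2^2 + (-4)^2
= 16 + 4 + 16 = 36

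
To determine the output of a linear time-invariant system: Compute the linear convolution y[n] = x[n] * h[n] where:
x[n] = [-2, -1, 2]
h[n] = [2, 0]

y[n] = sum_k x[k]*h[n-k]. Output length = len(x) + len(h) - 1 = 3 + 2 - 1 = 4.
y[0] = -2*2 = -4
y[1] = -1*2 + -2*0 = -2
y[2] = 2*2 + -1*0 = 4
y[3] = 2*0 = 0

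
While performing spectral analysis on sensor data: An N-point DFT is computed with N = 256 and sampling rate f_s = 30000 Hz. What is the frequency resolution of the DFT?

DFT frequency resolution = f_s / N
= 30000 / 256 = 1875/16 Hz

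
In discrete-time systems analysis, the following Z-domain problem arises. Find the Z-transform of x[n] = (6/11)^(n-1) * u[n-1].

Time-shifting property: if X(z) = Z{x[n]}, then Z{x[n-d]} = z^(-d) * X(z)
X(z) = z/(z - 6/11) for x[n] = (6/11)^n * u[n]
Z{x[n-1]} = z^(-1) * z/(z - 6/11) = 1/(z - 6/11)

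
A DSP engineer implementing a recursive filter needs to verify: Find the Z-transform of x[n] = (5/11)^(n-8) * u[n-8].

Time-shifting property: if X(z) = Z{x[n]}, then Z{x[n-d]} = z^(-d) * X(z)
X(z) = z/(z - 5/11) for x[n] = (5/11)^n * u[n]
Z{x[n-8]} = z^(-8) * z/(z - 5/11) = z^(-7)/(z - 5/11)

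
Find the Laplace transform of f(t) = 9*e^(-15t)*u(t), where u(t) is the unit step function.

Standard Laplace transform pair:
e^(-at)*u(t) <-> 1/(s+a)
With a = 15: L{9*e^(-15t)*u(t)} = 9/(s+15), ROC: Re(s) > -15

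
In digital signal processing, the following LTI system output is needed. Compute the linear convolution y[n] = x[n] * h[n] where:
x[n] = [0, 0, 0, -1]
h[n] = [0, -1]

y[n] = sum_k x[k]*h[n-k]. Output length = len(x) + len(h) - 1 = 4 + 2 - 1 = 5.
y[0] = 0*0 = 0
y[1] = 0*0 + 0*-1 = 0
y[2] = 0*0 + 0*-1 = 0
y[3] = -1*0 + 0*-1 = 0
y[4] = -1*-1 = 1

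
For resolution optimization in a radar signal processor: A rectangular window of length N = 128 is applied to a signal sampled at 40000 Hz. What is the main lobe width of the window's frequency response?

For a rectangular window of length N,
the main lobe width in frequency is 2*f_s/N.
= 2*40000/128 = 625 Hz
This determines the minimum frequency separation for resolving two sinusoids.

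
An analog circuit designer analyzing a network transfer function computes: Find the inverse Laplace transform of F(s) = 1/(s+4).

Standard pair: k/(s+a) <-> k*e^(-at)*u(t)
With k=1, a=4: f(t) = e^(-4t)*u(t)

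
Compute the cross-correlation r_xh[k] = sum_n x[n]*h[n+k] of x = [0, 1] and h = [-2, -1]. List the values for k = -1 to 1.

Both sequences indexed from 0 and zero outside their support.
Lags with overlap: k = -1 to 1.
  r_xh[-1] = x[1]*h[0] = -2
  r_xh[0] = x[0]*h[0] + x[1]*h[1] = -1
  r_xh[1] = x[0]*h[1] = 0
r_xh = [-2, -1, 0] (for k = -1, ..., 1)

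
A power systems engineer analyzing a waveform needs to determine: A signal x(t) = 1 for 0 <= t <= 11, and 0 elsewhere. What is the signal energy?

Energy = integral of |x(t)|^2 dt over the signal duration
= 1^2 * 11 = 1 * 11 = 11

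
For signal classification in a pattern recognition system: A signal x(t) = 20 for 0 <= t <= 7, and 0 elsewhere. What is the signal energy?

Energy = integral of |x(t)|^2 dt over the signal duration
= 20^2 * 7 = 400 * 7 = 2800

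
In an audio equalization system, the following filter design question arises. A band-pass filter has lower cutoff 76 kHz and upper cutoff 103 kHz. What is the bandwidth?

Bandwidth = f_high - f_low
= 103 kHz - 76 kHz = 27 kHz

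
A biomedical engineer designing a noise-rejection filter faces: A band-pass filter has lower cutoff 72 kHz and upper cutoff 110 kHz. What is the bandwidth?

Bandwidth = f_high - f_low
= 110 kHz - 72 kHz = 38 kHz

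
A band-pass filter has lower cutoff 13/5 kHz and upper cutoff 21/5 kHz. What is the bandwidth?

Bandwidth = f_high - f_low
= 21/5 kHz - 13/5 kHz = 8/5 kHz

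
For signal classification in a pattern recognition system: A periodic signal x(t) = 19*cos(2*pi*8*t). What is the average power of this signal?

Average power of A*cos(wt) is A^2/2.
P = 19^2 / 2 = 361/2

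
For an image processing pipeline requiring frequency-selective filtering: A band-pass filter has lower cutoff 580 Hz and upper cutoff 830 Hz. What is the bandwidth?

Bandwidth = f_high - f_low
= 830 Hz - 580 Hz = 250 Hz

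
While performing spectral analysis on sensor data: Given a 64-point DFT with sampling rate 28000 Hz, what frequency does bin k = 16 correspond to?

The frequency of DFT bin k is: f_k = k * f_s / N
f_16 = 16 * 28000 / 64 = 7000 Hz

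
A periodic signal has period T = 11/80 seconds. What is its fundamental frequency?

The fundamental frequency is the reciprocal of the period.
f = 1/T = 1/(11/80) = 80/11 Hz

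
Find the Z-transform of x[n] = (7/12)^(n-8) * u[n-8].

Time-shifting property: if X(z) = Z{x[n]}, then Z{x[n-d]} = z^(-d) * X(z)
X(z) = z/(z - 7/12) for x[n] = (7/12)^n * u[n]
Z{x[n-8]} = z^(-8) * z/(z - 7/12) = z^(-7)/(z - 7/12)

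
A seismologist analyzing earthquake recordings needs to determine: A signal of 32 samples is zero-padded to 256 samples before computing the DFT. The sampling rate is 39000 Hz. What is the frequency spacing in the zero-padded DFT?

Original DFT: N = 32, resolution = f_s/N = 39000/32 = 4875/4 Hz
Zero-padded DFT: N = 256, resolution = f_s/N = 39000/256 = 4875/32 Hz
Zero-padding interpolates the spectrum (finer frequency grid)
but does NOT improve the true spectral resolution (ability to resolve close frequencies).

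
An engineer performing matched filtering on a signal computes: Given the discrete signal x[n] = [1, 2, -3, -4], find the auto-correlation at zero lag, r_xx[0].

The auto-correlation at zero lag r_xx[0] equals the signal energy.
r_xx[0] = sum of x[n]^2 = 1^2 + 2^2 + (-3)^2 + (-4)^2
= 1 + 4 + 9 + 16 = 30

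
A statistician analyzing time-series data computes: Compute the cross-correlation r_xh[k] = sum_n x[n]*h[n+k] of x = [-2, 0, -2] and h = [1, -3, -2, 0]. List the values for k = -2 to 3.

Both sequences indexed from 0 and zero outside their support.
Lags with overlap: k = -2 to 3.
  r_xh[-2] = x[2]*h[0] = -2
  r_xh[-1] = x[1]*h[0] + x[2]*h[1] = 6
  r_xh[0] = x[0]*h[0] + x[1]*h[1] + x[2]*h[2] = 2
  r_xh[1] = x[0]*h[1] + x[1]*h[2] + x[2]*h[3] = 6
  r_xh[2] = x[0]*h[2] + x[1]*h[3] = 4
  r_xh[3] = x[0]*h[3] = 0
r_xh = [-2, 6, 2, 6, 4, 0] (for k = -2, ..., 3)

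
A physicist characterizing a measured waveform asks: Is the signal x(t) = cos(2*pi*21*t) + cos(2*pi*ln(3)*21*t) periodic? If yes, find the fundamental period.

f1 = 21 Hz, f2 = 21*ln(3) Hz
Ratio f2/f1 = ln(3), which is irrational.
Since the frequency ratio is irrational, no common period exists.
The signal is not periodic.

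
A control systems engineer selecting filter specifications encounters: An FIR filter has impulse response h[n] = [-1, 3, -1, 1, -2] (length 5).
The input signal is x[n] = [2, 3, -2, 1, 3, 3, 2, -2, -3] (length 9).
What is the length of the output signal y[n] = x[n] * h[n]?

For linear convolution, the output length is:
len(y) = len(x) + len(h) - 1 = 9 + 5 - 1 = 13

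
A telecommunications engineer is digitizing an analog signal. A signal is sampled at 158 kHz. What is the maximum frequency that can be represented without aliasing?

The maximum frequency that can be represented without aliasing
is the Nyquist frequency: f_max = f_s / 2 = 158 kHz / 2 = 79 kHz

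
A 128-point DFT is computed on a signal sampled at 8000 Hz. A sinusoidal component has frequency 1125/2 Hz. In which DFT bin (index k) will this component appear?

DFT frequency resolution = f_s/N = 8000/128 = 125/2 Hz
Bin index k = f_signal / resolution = 1125/2 / 125/2 = 9
The signal frequency 1125/2 Hz falls in DFT bin k = 9.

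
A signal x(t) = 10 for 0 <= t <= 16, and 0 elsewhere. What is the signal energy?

Energy = integral of |x(t)|^2 dt over the signal duration
= 10^2 * 16 = 100 * 16 = 1600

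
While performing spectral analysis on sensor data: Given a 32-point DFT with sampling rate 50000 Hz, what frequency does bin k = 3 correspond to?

The frequency of DFT bin k is: f_k = k * f_s / N
f_3 = 3 * 50000 / 32 = 9375/2 Hz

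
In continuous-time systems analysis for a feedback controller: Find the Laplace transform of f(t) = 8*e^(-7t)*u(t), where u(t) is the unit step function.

Standard Laplace transform pair:
e^(-at)*u(t) <-> 1/(s+a)
With a = 7: L{8*e^(-7t)*u(t)} = 8/(s+7), ROC: Re(s) > -7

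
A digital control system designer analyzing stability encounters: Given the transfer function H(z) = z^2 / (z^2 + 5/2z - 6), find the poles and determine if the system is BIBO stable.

Poles are roots of the denominator: z^2 + 5/2z - 6 = 0.
Quadratic formula: z = [-(5/2) +/- sqrt((5/2)^2 - 4*(-6))] / 2
Discriminant = 25/4 + 24 = 121/4; sqrt = 11/2.
z = (-5/2 +/- 11/2) / 2 => z = 3/2 or z = -4.
|p1| = 3/2, |p2| = 4.
For BIBO stability, all poles must lie inside the unit circle (|p| < 1).
System is UNSTABLE since at least one |p| >= 1.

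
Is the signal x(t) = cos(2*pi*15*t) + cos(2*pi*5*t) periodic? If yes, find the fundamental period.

f1 = 15 Hz, f2 = 5 Hz
Period T1 = 1/15, T2 = 1/5
Ratio T1/T2 = 5/15, which is rational.
The signal is periodic with fundamental period T = 1/GCD(15,5) = 1/5 s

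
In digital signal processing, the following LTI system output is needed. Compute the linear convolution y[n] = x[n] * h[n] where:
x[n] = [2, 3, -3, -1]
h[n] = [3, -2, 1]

y[n] = sum_k x[k]*h[n-k]. Output length = len(x) + len(h) - 1 = 4 + 3 - 1 = 6.
y[0] = 2*3 = 6
y[1] = 3*3 + 2*-2 = 5
y[2] = -3*3 + 3*-2 + 2*1 = -13
y[3] = -1*3 + -3*-2 + 3*1 = 6
y[4] = -1*-2 + -3*1 = -1
y[5] = -1*1 = -1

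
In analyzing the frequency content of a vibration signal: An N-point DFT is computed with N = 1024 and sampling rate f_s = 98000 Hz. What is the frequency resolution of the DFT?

DFT frequency resolution = f_s / N
= 98000 / 1024 = 6125/64 Hz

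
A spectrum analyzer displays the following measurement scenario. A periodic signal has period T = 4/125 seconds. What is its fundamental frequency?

The fundamental frequency is the reciprocal of the period.
f = 1/T = 1/(4/125) = 125/4 Hz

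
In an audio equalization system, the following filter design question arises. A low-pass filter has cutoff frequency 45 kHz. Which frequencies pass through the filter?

A low-pass filter passes all frequencies below the cutoff frequency 45 kHz and attenuates higher frequencies.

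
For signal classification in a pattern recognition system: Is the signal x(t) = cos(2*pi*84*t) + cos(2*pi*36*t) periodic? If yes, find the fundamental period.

f1 = 84 Hz, f2 = 36 Hz
Period T1 = 1/84, T2 = 1/36
Ratio T1/T2 = 36/84, which is rational.
The signal is periodic with fundamental period T = 1/GCD(84,36) = 1/12 s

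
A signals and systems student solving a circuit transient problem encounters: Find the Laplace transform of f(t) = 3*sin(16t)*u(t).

Standard pair: sin(wt)*u(t) <-> w/(s^2+w^2)
With w = 16: L{3*sin(16t)*u(t)} = 48/(s^2+256)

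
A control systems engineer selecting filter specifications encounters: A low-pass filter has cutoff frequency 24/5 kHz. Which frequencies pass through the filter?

A low-pass filter passes all frequencies below the cutoff frequency 24/5 kHz and attenuates higher frequencies.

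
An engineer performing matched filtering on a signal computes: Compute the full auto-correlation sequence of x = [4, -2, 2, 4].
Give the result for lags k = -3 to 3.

r_xx[k] = sum_m x[m]*x[m+k], indexed from 0, for k = -3 to 3:
  r_xx[-3] = x[3]*x[0] = 16
  r_xx[-2] = x[2]*x[0] + x[3]*x[1] = 0
  r_xx[-1] = x[1]*x[0] + x[2]*x[1] + x[3]*x[2] = -4
  r_xx[0] = x[0]*x[0] + x[1]*x[1] + x[2]*x[2] + x[3]*x[3] = 40
  r_xx[1] = x[0]*x[1] + x[1]*x[2] + x[2]*x[3] = -4
  r_xx[2] = x[0]*x[2] + x[1]*x[3] = 0
  r_xx[3] = x[0]*x[3] = 16
r_xx = [16, 0, -4, 40, -4, 0, 16]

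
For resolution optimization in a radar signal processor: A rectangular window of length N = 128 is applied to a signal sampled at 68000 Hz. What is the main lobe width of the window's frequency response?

For a rectangular window of length N,
the main lobe width in frequency is 2*f_s/N.
= 2*68000/128 = 2125/2 Hz
This determines the minimum frequency separation for resolving two sinusoids.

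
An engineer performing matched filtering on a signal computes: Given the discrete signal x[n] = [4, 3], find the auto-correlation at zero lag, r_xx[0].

The auto-correlation at zero lag r_xx[0] equals the signal energy.
r_xx[0] = sum of x[n]^2 = 4^2 + 3^2
= 16 + 9 = 25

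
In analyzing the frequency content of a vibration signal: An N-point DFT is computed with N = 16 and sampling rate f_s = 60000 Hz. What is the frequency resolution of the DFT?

DFT frequency resolution = f_s / N
= 60000 / 16 = 3750 Hz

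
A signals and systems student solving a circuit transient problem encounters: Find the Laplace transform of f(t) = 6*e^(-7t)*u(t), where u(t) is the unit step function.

Standard Laplace transform pair:
e^(-at)*u(t) <-> 1/(s+a)
With a = 7: L{6*e^(-7t)*u(t)} = 6/(s+7), ROC: Re(s) > -7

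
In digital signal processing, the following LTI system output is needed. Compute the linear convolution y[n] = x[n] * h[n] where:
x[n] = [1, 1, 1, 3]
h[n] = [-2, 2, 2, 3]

y[n] = sum_k x[k]*h[n-k]. Output length = len(x) + len(h) - 1 = 4 + 4 - 1 = 7.
y[0] = 1*-2 = -2
y[1] = 1*-2 + 1*2 = 0
y[2] = 1*-2 + 1*2 + 1*2 = 2
y[3] = 3*-2 + 1*2 + 1*2 + 1*3 = 1
y[4] = 3*2 + 1*2 + 1*3 = 11
y[5] = 3*2 + 1*3 = 9
y[6] = 3*3 = 9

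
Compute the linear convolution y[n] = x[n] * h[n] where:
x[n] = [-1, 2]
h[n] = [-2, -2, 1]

y[n] = sum_k x[k]*h[n-k]. Output length = len(x) + len(h) - 1 = 2 + 3 - 1 = 4.
y[0] = -1*-2 = 2
y[1] = 2*-2 + -1*-2 = -2
y[2] = 2*-2 + -1*1 = -5
y[3] = 2*1 = 2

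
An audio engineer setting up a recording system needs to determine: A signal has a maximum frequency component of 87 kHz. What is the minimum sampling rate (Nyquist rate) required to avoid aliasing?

By the Nyquist-Shannon sampling theorem,
the minimum sampling rate (Nyquist rate) must be at least 2 * f_max.
Nyquist rate = 2 * 87 kHz = 174 kHz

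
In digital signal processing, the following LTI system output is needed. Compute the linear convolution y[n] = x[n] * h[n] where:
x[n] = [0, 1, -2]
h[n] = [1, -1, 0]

y[n] = sum_k x[k]*h[n-k]. Output length = len(x) + len(h) - 1 = 3 + 3 - 1 = 5.
y[0] = 0*1 = 0
y[1] = 1*1 + 0*-1 = 1
y[2] = -2*1 + 1*-1 + 0*0 = -3
y[3] = -2*-1 + 1*0 = 2
y[4] = -2*0 = 0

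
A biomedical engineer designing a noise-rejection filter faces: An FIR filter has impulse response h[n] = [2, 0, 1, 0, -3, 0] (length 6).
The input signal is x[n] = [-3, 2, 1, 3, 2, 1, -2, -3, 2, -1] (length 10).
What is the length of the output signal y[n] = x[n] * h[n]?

For linear convolution, the output length is:
len(y) = len(x) + len(h) - 1 = 10 + 6 - 1 = 15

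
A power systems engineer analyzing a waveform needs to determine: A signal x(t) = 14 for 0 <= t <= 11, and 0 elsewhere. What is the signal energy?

Energy = integral of |x(t)|^2 dt over the signal duration
= 14^2 * 11 = 196 * 11 = 2156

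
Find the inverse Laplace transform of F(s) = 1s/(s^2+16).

Standard pair: s/(s^2+w^2) <-> cos(wt)*u(t)
With k=1, w=4: f(t) = cos(4t)*u(t)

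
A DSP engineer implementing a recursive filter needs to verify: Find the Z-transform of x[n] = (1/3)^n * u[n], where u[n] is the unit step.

The Z-transform of a^n * u[n] is z/(z-a) for |z| > |a|.
Here a = 1/3, so X(z) = z/(z - (1/3)) = 3z/(3z - 1)
ROC: |z| > 1/3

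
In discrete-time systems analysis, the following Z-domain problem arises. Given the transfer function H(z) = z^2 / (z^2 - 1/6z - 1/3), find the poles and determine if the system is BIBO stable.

Poles are roots of the denominator: z^2 - 1/6z - 1/3 = 0.
Quadratic formula: z = [-(-1/6) +/- sqrt((-1/6)^2 - 4*(-1/3))] / 2
Discriminant = 1/36 + 4/3 = 49/36; sqrt = 7/6.
z = (1/6 +/- 7/6) / 2 => z = 2/3 or z = -1/2.
|p1| = 1/2, |p2| = 2/3.
For BIBO stability, all poles must lie inside the unit circle (|p| < 1).
System is STABLE since both |p| < 1.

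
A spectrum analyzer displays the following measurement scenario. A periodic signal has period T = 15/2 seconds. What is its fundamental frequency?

The fundamental frequency is the reciprocal of the period.
f = 1/T = 1/(15/2) = 2/15 Hz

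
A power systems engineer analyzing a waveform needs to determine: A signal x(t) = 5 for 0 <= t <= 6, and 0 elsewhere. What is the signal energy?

Energy = integral of |x(t)|^2 dt over the signal duration
= 5^2 * 6 = 25 * 6 = 150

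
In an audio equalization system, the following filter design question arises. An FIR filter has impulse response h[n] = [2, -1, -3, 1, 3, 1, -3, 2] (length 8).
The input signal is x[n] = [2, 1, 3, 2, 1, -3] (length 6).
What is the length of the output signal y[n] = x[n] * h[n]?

For linear convolution, the output length is:
len(y) = len(x) + len(h) - 1 = 6 + 8 - 1 = 13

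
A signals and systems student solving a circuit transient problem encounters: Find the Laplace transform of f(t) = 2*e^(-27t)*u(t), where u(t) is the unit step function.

Standard Laplace transform pair:
e^(-at)*u(t) <-> 1/(s+a)
With a = 27: L{2*e^(-27t)*u(t)} = 2/(s+27), ROC: Re(s) > -27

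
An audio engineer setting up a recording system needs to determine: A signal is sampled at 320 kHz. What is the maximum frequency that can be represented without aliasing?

The maximum frequency that can be represented without aliasing
is the Nyquist frequency: f_max = f_s / 2 = 320 kHz / 2 = 160 kHz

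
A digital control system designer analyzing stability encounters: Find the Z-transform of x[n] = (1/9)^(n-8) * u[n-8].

Time-shifting property: if X(z) = Z{x[n]}, then Z{x[n-d]} = z^(-d) * X(z)
X(z) = z/(z - 1/9) for x[n] = (1/9)^n * u[n]
Z{x[n-8]} = z^(-8) * z/(z - 1/9) = z^(-7)/(z - 1/9)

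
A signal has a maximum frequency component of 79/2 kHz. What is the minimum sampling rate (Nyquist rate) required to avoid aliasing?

By the Nyquist-Shannon sampling theorem,
the minimum sampling rate (Nyquist rate) must be at least 2 * f_max.
Nyquist rate = 2 * 79/2 kHz = 79 kHz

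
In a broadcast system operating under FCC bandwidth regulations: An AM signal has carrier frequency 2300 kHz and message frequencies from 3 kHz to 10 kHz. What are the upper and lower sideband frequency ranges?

Upper sideband (USB) = fc + [fm_low, fm_high] = 2300 + [3, 10] = [2303, 2310] kHz
Lower sideband (LSB) = fc - [fm_high, fm_low] = 2300 - [10, 3] = [2290, 2297] kHz
Total occupied spectrum: 2290 kHz to 2310 kHz (plus carrier at 2300 kHz)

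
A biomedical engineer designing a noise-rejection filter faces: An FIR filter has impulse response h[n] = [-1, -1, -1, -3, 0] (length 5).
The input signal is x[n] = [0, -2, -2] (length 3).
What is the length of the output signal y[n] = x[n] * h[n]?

For linear convolution, the output length is:
len(y) = len(x) + len(h) - 1 = 3 + 5 - 1 = 7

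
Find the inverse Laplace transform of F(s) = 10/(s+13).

Standard pair: k/(s+a) <-> k*e^(-at)*u(t)
With k=10, a=13: f(t) = 10*e^(-13t)*u(t)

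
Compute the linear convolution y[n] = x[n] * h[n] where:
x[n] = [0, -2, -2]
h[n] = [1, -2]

y[n] = sum_k x[k]*h[n-k]. Output length = len(x) + len(h) - 1 = 3 + 2 - 1 = 4.
y[0] = 0*1 = 0
y[1] = -2*1 + 0*-2 = -2
y[2] = -2*1 + -2*-2 = 2
y[3] = -2*-2 = 4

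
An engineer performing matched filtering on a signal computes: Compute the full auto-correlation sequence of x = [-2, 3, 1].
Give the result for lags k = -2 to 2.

r_xx[k] = sum_m x[m]*x[m+k], indexed from 0, for k = -2 to 2:
  r_xx[-2] = x[2]*x[0] = -2
  r_xx[-1] = x[1]*x[0] + x[2]*x[1] = -3
  r_xx[0] = x[0]*x[0] + x[1]*x[1] + x[2]*x[2] = 14
  r_xx[1] = x[0]*x[1] + x[1]*x[2] = -3
  r_xx[2] = x[0]*x[2] = -2
r_xx = [-2, -3, 14, -3, -2]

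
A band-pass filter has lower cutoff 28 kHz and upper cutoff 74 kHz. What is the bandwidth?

Bandwidth = f_high - f_low
= 74 kHz - 28 kHz = 46 kHz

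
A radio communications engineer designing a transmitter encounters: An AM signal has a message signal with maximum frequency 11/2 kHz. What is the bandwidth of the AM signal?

In AM (double-sideband), the bandwidth is twice the message frequency.
BW = 2 * f_m = 2 * 11/2 kHz = 11 kHz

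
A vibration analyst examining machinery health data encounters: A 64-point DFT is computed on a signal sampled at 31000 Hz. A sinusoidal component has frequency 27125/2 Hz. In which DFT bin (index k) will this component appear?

DFT frequency resolution = f_s/N = 31000/64 = 3875/8 Hz
Bin index k = f_signal / resolution = 27125/2 / 3875/8 = 28
The signal frequency 27125/2 Hz falls in DFT bin k = 28.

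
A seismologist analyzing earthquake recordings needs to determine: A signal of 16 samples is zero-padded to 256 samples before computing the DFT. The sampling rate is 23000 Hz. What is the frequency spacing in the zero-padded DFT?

Original DFT: N = 16, resolution = f_s/N = 23000/16 = 2875/2 Hz
Zero-padded DFT: N = 256, resolution = f_s/N = 23000/256 = 2875/32 Hz
Zero-padding interpolates the spectrum (finer frequency grid)
but does NOT improve the true spectral resolution (ability to resolve close frequencies).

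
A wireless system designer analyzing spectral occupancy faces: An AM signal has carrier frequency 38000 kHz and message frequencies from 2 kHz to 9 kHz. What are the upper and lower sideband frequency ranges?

Upper sideband (USB) = fc + [fm_low, fm_high] = 38000 + [2, 9] = [38002, 38009] kHz
Lower sideband (LSB) = fc - [fm_high, fm_low] = 38000 - [9, 2] = [37991, 37998] kHz
Total occupied spectrum: 37991 kHz to 38009 kHz (plus carrier at 38000 kHz)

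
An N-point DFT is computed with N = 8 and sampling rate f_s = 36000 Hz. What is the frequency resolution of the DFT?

DFT frequency resolution = f_s / N
= 36000 / 8 = 4500 Hz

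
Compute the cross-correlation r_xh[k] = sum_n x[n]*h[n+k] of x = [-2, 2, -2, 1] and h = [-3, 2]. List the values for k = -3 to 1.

Both sequences indexed from 0 and zero outside their support.
Lags with overlap: k = -3 to 1.
  r_xh[-3] = x[3]*h[0] = -3
  r_xh[-2] = x[2]*h[0] + x[3]*h[1] = 8
  r_xh[-1] = x[1]*h[0] + x[2]*h[1] = -10
  r_xh[0] = x[0]*h[0] + x[1]*h[1] = 10
  r_xh[1] = x[0]*h[1] = -4
r_xh = [-3, 8, -10, 10, -4] (for k = -3, ..., 1)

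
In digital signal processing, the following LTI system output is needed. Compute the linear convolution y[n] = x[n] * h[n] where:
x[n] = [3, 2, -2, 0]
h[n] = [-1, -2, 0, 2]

y[n] = sum_k x[k]*h[n-k]. Output length = len(x) + len(h) - 1 = 4 + 4 - 1 = 7.
y[0] = 3*-1 = -3
y[1] = 2*-1 + 3*-2 = -8
y[2] = -2*-1 + 2*-2 + 3*0 = -2
y[3] = 0*-1 + -2*-2 + 2*0 + 3*2 = 10
y[4] = 0*-2 + -2*0 + 2*2 = 4
y[5] = 0*0 + -2*2 = -4
y[6] = 0*2 = 0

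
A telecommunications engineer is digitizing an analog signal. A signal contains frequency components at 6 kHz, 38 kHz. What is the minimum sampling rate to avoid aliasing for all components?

The highest frequency component is f_max = 38 kHz.
Nyquist rate = 2 * f_max = 2 * 38 kHz = 76 kHz.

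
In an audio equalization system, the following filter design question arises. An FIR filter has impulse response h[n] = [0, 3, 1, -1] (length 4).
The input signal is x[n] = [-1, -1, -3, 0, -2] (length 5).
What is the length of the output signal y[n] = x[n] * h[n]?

For linear convolution, the output length is:
len(y) = len(x) + len(h) - 1 = 5 + 4 - 1 = 8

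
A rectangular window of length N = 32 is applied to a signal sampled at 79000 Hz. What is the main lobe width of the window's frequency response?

For a rectangular window of length N,
the main lobe width in frequency is 2*f_s/N.
= 2*79000/32 = 9875/2 Hz
This determines the minimum frequency separation for resolving two sinusoids.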